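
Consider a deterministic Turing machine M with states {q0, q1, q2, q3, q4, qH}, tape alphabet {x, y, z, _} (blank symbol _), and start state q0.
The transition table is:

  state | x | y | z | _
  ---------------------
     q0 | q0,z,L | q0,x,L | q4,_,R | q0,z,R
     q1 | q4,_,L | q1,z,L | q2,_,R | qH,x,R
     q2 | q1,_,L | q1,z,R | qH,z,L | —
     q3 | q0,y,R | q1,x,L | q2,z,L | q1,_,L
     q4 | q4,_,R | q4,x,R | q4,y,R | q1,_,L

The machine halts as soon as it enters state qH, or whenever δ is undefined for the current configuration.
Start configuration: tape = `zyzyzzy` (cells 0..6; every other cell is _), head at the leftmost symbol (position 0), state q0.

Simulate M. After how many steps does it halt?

q0 | [z]yzyzzy_   read z → write _, move R, go to q4
q4 | _[y]zyzzy_   read y → write x, move R, go to q4
q4 | _x[z]yzzy_   read z → write y, move R, go to q4
q4 | _xy[y]zzy_   read y → write x, move R, go to q4
q4 | _xyx[z]zy_   read z → write y, move R, go to q4
q4 | _xyxy[z]y_   read z → write y, move R, go to q4
q4 | _xyxyy[y]_   read y → write x, move R, go to q4
q4 | _xyxyyx[_]   read _ → write _, move L, go to q1
q1 | _xyxyy[x]_   read x → write _, move L, go to q4
q4 | _xyxy[y]__   read y → write x, move R, go to q4
q4 | _xyxyx[_]_   read _ → write _, move L, go to q1
q1 | _xyxy[x]__   read x → write _, move L, go to q4
q4 | _xyx[y]___   read y → write x, move R, go to q4
q4 | _xyxx[_]__   read _ → write _, move L, go to q1
q1 | _xyx[x]___   read x → write _, move L, go to q4
q4 | _xy[x]____   read x → write _, move R, go to q4
q4 | _xy_[_]___   read _ → write _, move L, go to q1
q1 | _xy[_]____   read _ → write x, move R, go to qH
qH | _xyx[_]___
M halts after 18 transitions.

18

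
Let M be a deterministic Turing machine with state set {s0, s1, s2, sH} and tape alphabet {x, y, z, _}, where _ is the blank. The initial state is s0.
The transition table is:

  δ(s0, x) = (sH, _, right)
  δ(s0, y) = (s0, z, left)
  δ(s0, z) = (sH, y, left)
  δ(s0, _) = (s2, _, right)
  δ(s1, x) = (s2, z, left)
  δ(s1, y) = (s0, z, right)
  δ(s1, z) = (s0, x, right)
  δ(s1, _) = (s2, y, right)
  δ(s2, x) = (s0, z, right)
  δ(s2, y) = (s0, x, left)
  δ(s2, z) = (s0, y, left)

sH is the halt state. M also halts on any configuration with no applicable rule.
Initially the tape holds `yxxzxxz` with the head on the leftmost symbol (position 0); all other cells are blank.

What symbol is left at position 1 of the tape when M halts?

_

state=s0 head=0 tape=_[y]xxzxxz   (s0,y)→(s0,z,left)
state=s0 head=-1 tape=[_]zxxzxxz   (s0,_)→(s2,_,right)
state=s2 head=0 tape=_[z]xxzxxz   (s2,z)→(s0,y,left)
state=s0 head=-1 tape=[_]yxxzxxz   (s0,_)→(s2,_,right)
state=s2 head=0 tape=_[y]xxzxxz   (s2,y)→(s0,x,left)
state=s0 head=-1 tape=[_]xxxzxxz   (s0,_)→(s2,_,right)
state=s2 head=0 tape=_[x]xxzxxz   (s2,x)→(s0,z,right)
state=s0 head=1 tape=_z[x]xzxxz   (s0,x)→(sH,_,right)
state=sH head=2 tape=_z_[x]zxxz
Cell 1 holds _ when M halts.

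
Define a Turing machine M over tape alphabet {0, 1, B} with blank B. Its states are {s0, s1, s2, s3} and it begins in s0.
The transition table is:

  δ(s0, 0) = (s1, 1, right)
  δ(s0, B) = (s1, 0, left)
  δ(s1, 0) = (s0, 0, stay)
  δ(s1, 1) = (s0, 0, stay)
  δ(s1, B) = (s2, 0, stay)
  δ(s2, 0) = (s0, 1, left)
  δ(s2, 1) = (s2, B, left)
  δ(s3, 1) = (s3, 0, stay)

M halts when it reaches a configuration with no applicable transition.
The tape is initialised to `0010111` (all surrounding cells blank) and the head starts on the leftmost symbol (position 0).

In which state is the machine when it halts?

s0

s0 | [0]010111B   read 0 → write 1, move right, go to s1
s1 | 1[0]10111B   read 0 → write 0, move stay, go to s0
s0 | 1[0]10111B   read 0 → write 1, move right, go to s1
s1 | 11[1]0111B   read 1 → write 0, move stay, go to s0
s0 | 11[0]0111B   read 0 → write 1, move right, go to s1
s1 | 111[0]111B   read 0 → write 0, move stay, go to s0
s0 | 111[0]111B   read 0 → write 1, move right, go to s1
s1 | 1111[1]11B   read 1 → write 0, move stay, go to s0
s0 | 1111[0]11B   read 0 → write 1, move right, go to s1
s1 | 11111[1]1B   read 1 → write 0, move stay, go to s0
s0 | 11111[0]1B   read 0 → write 1, move right, go to s1
s1 | 111111[1]B   read 1 → write 0, move stay, go to s0
s0 | 111111[0]B   read 0 → write 1, move right, go to s1
s1 | 1111111[B]   read B → write 0, move stay, go to s2
s2 | 1111111[0]   read 0 → write 1, move left, go to s0
s0 | 111111[1]1
No transition is defined for (s0, 1); M halts in state s0.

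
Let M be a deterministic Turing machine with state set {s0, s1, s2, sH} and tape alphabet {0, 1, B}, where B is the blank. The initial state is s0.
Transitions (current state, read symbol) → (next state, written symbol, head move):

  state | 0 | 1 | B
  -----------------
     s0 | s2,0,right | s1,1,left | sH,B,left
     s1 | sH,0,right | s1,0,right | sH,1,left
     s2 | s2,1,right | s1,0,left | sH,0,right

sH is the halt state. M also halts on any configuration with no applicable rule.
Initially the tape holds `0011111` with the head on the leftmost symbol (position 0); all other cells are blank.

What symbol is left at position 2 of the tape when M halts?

0

s0 | [0]011111   read 0 → write 0, move right, go to s2
s2 | 0[0]11111   read 0 → write 1, move right, go to s2
s2 | 01[1]1111   read 1 → write 0, move left, go to s1
s1 | 0[1]01111   read 1 → write 0, move right, go to s1
s1 | 00[0]1111   read 0 → write 0, move right, go to sH
sH | 000[1]111
Cell 2 holds 0 when M halts.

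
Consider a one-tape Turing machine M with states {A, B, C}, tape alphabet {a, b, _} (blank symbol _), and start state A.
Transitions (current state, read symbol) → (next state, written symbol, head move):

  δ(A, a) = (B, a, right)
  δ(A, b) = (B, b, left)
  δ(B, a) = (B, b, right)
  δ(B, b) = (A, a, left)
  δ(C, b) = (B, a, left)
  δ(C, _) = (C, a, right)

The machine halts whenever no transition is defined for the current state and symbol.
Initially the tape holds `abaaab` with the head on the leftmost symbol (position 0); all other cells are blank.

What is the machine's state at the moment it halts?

B

A | _[a]baaab   read a → write a, move right, go to B
B | _a[b]aaab   read b → write a, move left, go to A
A | _[a]aaaab   read a → write a, move right, go to B
B | _a[a]aaab   read a → write b, move right, go to B
B | _ab[a]aab   read a → write b, move right, go to B
B | _abb[a]ab   read a → write b, move right, go to B
B | _abbb[a]b   read a → write b, move right, go to B
B | _abbbb[b]   read b → write a, move left, go to A
A | _abbb[b]a   read b → write b, move left, go to B
B | _abb[b]ba   read b → write a, move left, go to A
A | _ab[b]aba   read b → write b, move left, go to B
B | _a[b]baba   read b → write a, move left, go to A
A | _[a]ababa   read a → write a, move right, go to B
B | _a[a]baba   read a → write b, move right, go to B
B | _ab[b]aba   read b → write a, move left, go to A
A | _a[b]aaba   read b → write b, move left, go to B
B | _[a]baaba   read a → write b, move right, go to B
B | _b[b]aaba   read b → write a, move left, go to A
A | _[b]aaaba   read b → write b, move left, go to B
B | [_]baaaba
No transition is defined for (B, _); M halts in state B.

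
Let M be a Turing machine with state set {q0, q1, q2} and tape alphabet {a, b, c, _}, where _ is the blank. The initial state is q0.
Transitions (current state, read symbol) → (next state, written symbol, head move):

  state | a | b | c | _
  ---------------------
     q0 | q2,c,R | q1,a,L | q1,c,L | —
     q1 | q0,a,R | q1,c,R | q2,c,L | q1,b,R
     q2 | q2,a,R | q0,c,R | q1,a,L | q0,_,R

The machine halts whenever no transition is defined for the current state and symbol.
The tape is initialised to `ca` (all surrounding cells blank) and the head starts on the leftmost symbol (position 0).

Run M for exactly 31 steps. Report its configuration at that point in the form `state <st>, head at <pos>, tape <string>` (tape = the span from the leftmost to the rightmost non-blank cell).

q0 | _____[c]a   read c → write c, move L, go to q1
q1 | ____[_]ca   read _ → write b, move R, go to q1
q1 | ____b[c]a   read c → write c, move L, go to q2
q2 | ____[b]ca   read b → write c, move R, go to q0
q0 | ____c[c]a   read c → write c, move L, go to q1
q1 | ____[c]ca   read c → write c, move L, go to q2
q2 | ___[_]cca   read _ → write _, move R, go to q0
q0 | ____[c]ca   read c → write c, move L, go to q1
q1 | ___[_]cca   read _ → write b, move R, go to q1
q1 | ___b[c]ca   read c → write c, move L, go to q2
q2 | ___[b]cca   read b → write c, move R, go to q0
q0 | ___c[c]ca   read c → write c, move L, go to q1
q1 | ___[c]cca   read c → write c, move L, go to q2
q2 | __[_]ccca   read _ → write _, move R, go to q0
q0 | ___[c]cca   read c → write c, move L, go to q1
q1 | __[_]ccca   read _ → write b, move R, go to q1
q1 | __b[c]cca   read c → write c, move L, go to q2
q2 | __[b]ccca   read b → write c, move R, go to q0
q0 | __c[c]cca   read c → write c, move L, go to q1
q1 | __[c]ccca   read c → write c, move L, go to q2
q2 | _[_]cccca   read _ → write _, move R, go to q0
q0 | __[c]ccca   read c → write c, move L, go to q1
q1 | _[_]cccca   read _ → write b, move R, go to q1
q1 | _b[c]ccca   read c → write c, move L, go to q2
q2 | _[b]cccca   read b → write c, move R, go to q0
q0 | _c[c]ccca   read c → write c, move L, go to q1
q1 | _[c]cccca   read c → write c, move L, go to q2
q2 | [_]ccccca   read _ → write _, move R, go to q0
q0 | _[c]cccca   read c → write c, move L, go to q1
q1 | [_]ccccca   read _ → write b, move R, go to q1
q1 | b[c]cccca   read c → write c, move L, go to q2
q2 | [b]ccccca
After 31 steps: state q2, head at -5, tape bccccca.

state q2, head at -5, tape bccccca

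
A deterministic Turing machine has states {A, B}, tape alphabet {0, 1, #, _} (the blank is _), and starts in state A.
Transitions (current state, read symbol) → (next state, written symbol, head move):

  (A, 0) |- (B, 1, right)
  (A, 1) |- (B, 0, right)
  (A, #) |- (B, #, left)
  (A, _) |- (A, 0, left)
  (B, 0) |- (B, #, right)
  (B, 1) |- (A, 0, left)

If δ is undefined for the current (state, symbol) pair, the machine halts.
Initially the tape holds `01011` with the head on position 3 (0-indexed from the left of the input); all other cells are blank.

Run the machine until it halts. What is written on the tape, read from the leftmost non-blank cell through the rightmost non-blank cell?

A | 010[1]1_   read 1 → write 0, move right, go to B
B | 0100[1]_   read 1 → write 0, move left, go to A
A | 010[0]0_   read 0 → write 1, move right, go to B
B | 0101[0]_   read 0 → write #, move right, go to B
B | 0101#[_]
The non-blank tape span at halt is 0101#.

0101#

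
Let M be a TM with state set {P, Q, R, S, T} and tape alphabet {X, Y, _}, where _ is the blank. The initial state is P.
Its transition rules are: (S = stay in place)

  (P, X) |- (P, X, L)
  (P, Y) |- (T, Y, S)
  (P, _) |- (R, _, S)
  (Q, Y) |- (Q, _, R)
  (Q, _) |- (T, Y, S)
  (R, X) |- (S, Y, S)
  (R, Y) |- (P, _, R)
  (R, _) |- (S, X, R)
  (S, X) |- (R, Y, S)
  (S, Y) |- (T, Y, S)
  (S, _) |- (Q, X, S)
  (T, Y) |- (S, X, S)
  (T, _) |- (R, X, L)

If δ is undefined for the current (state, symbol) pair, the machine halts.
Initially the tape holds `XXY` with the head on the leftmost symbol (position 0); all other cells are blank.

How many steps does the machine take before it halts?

17

state=P head=0 tape=_[X]XY__   (P,X)→(P,X,L)
state=P head=-1 tape=[_]XXY__   (P,_)→(R,_,S)
state=R head=-1 tape=[_]XXY__   (R,_)→(S,X,R)
state=S head=0 tape=X[X]XY__   (S,X)→(R,Y,S)
state=R head=0 tape=X[Y]XY__   (R,Y)→(P,_,R)
state=P head=1 tape=X_[X]Y__   (P,X)→(P,X,L)
state=P head=0 tape=X[_]XY__   (P,_)→(R,_,S)
state=R head=0 tape=X[_]XY__   (R,_)→(S,X,R)
state=S head=1 tape=XX[X]Y__   (S,X)→(R,Y,S)
state=R head=1 tape=XX[Y]Y__   (R,Y)→(P,_,R)
state=P head=2 tape=XX_[Y]__   (P,Y)→(T,Y,S)
state=T head=2 tape=XX_[Y]__   (T,Y)→(S,X,S)
state=S head=2 tape=XX_[X]__   (S,X)→(R,Y,S)
state=R head=2 tape=XX_[Y]__   (R,Y)→(P,_,R)
state=P head=3 tape=XX__[_]_   (P,_)→(R,_,S)
state=R head=3 tape=XX__[_]_   (R,_)→(S,X,R)
state=S head=4 tape=XX__X[_]   (S,_)→(Q,X,S)
state=Q head=4 tape=XX__X[X]
M halts after 17 transitions.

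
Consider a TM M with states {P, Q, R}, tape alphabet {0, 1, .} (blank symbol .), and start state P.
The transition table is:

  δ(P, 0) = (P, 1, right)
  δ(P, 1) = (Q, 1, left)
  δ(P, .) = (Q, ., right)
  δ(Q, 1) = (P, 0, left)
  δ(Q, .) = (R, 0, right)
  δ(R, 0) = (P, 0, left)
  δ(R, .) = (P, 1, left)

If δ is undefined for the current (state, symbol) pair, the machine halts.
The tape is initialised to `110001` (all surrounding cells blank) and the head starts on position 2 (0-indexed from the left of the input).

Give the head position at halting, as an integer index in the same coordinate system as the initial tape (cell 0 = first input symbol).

0

state=P head=2 tape=.11[0]001   (P,0)→(P,1,right)
state=P head=3 tape=.111[0]01   (P,0)→(P,1,right)
state=P head=4 tape=.1111[0]1   (P,0)→(P,1,right)
state=P head=5 tape=.11111[1]   (P,1)→(Q,1,left)
state=Q head=4 tape=.1111[1]1   (Q,1)→(P,0,left)
state=P head=3 tape=.111[1]01   (P,1)→(Q,1,left)
state=Q head=2 tape=.11[1]101   (Q,1)→(P,0,left)
state=P head=1 tape=.1[1]0101   (P,1)→(Q,1,left)
state=Q head=0 tape=.[1]10101   (Q,1)→(P,0,left)
state=P head=-1 tape=[.]010101   (P,.)→(Q,.,right)
state=Q head=0 tape=.[0]10101
At halt the head is at cell 0.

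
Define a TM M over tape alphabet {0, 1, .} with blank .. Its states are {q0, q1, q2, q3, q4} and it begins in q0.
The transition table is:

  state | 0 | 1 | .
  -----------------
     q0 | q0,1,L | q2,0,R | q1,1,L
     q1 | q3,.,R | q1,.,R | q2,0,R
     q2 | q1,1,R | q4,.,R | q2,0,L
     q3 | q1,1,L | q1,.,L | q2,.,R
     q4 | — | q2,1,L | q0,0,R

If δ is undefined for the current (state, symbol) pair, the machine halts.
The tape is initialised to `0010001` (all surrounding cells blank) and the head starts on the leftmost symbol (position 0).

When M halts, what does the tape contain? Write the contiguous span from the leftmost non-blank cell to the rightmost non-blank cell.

11110.001

state=q0 head=0 tape=..[0]010001   (q0,0)→(q0,1,L)
state=q0 head=-1 tape=.[.]1010001   (q0,.)→(q1,1,L)
state=q1 head=-2 tape=[.]11010001   (q1,.)→(q2,0,R)
state=q2 head=-1 tape=0[1]1010001   (q2,1)→(q4,.,R)
state=q4 head=0 tape=0.[1]010001   (q4,1)→(q2,1,L)
state=q2 head=-1 tape=0[.]1010001   (q2,.)→(q2,0,L)
state=q2 head=-2 tape=[0]01010001   (q2,0)→(q1,1,R)
state=q1 head=-1 tape=1[0]1010001   (q1,0)→(q3,.,R)
state=q3 head=0 tape=1.[1]010001   (q3,1)→(q1,.,L)
state=q1 head=-1 tape=1[.].010001   (q1,.)→(q2,0,R)
state=q2 head=0 tape=10[.]010001   (q2,.)→(q2,0,L)
state=q2 head=-1 tape=1[0]0010001   (q2,0)→(q1,1,R)
state=q1 head=0 tape=11[0]010001   (q1,0)→(q3,.,R)
state=q3 head=1 tape=11.[0]10001   (q3,0)→(q1,1,L)
state=q1 head=0 tape=11[.]110001   (q1,.)→(q2,0,R)
state=q2 head=1 tape=110[1]10001   (q2,1)→(q4,.,R)
state=q4 head=2 tape=110.[1]0001   (q4,1)→(q2,1,L)
state=q2 head=1 tape=110[.]10001   (q2,.)→(q2,0,L)
state=q2 head=0 tape=11[0]010001   (q2,0)→(q1,1,R)
state=q1 head=1 tape=111[0]10001   (q1,0)→(q3,.,R)
state=q3 head=2 tape=111.[1]0001   (q3,1)→(q1,.,L)
state=q1 head=1 tape=111[.].0001   (q1,.)→(q2,0,R)
state=q2 head=2 tape=1110[.]0001   (q2,.)→(q2,0,L)
state=q2 head=1 tape=111[0]00001   (q2,0)→(q1,1,R)
state=q1 head=2 tape=1111[0]0001   (q1,0)→(q3,.,R)
state=q3 head=3 tape=1111.[0]001   (q3,0)→(q1,1,L)
state=q1 head=2 tape=1111[.]1001   (q1,.)→(q2,0,R)
state=q2 head=3 tape=11110[1]001   (q2,1)→(q4,.,R)
state=q4 head=4 tape=11110.[0]01
The non-blank tape span at halt is 11110.001.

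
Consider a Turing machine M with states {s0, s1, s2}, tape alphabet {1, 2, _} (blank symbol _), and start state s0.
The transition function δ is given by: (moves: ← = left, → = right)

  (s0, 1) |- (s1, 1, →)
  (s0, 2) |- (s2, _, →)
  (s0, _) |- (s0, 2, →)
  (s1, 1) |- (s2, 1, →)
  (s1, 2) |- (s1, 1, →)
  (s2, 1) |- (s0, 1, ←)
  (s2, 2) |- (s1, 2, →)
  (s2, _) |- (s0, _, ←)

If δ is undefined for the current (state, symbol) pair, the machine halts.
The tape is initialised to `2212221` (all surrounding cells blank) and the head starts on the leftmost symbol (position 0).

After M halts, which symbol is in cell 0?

state=s0 head=0 tape=[2]212221_   (s0,2)→(s2,_,→)
state=s2 head=1 tape=_[2]12221_   (s2,2)→(s1,2,→)
state=s1 head=2 tape=_2[1]2221_   (s1,1)→(s2,1,→)
state=s2 head=3 tape=_21[2]221_   (s2,2)→(s1,2,→)
state=s1 head=4 tape=_212[2]21_   (s1,2)→(s1,1,→)
state=s1 head=5 tape=_2121[2]1_   (s1,2)→(s1,1,→)
state=s1 head=6 tape=_21211[1]_   (s1,1)→(s2,1,→)
state=s2 head=7 tape=_212111[_]   (s2,_)→(s0,_,←)
state=s0 head=6 tape=_21211[1]_   (s0,1)→(s1,1,→)
state=s1 head=7 tape=_212111[_]
Cell 0 holds _ when M halts.

_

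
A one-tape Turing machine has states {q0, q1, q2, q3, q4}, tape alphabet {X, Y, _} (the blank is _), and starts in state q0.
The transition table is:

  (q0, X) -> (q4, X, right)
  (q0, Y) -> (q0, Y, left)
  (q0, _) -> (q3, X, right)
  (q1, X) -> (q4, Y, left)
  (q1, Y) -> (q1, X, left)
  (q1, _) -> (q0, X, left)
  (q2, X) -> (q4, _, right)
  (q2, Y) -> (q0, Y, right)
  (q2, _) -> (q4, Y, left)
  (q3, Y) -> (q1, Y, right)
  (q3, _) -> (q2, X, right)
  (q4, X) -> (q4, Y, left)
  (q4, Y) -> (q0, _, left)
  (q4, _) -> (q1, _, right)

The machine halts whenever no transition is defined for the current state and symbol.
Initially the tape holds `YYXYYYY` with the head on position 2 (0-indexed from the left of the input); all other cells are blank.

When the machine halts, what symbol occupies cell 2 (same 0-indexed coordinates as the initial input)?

Y

state=q0 head=2 tape=___YY[X]YYYY   (q0,X)→(q4,X,right)
state=q4 head=3 tape=___YYX[Y]YYY   (q4,Y)→(q0,_,left)
state=q0 head=2 tape=___YY[X]_YYY   (q0,X)→(q4,X,right)
state=q4 head=3 tape=___YYX[_]YYY   (q4,_)→(q1,_,right)
state=q1 head=4 tape=___YYX_[Y]YY   (q1,Y)→(q1,X,left)
state=q1 head=3 tape=___YYX[_]XYY   (q1,_)→(q0,X,left)
state=q0 head=2 tape=___YY[X]XXYY   (q0,X)→(q4,X,right)
state=q4 head=3 tape=___YYX[X]XYY   (q4,X)→(q4,Y,left)
state=q4 head=2 tape=___YY[X]YXYY   (q4,X)→(q4,Y,left)
state=q4 head=1 tape=___Y[Y]YYXYY   (q4,Y)→(q0,_,left)
state=q0 head=0 tape=___[Y]_YYXYY   (q0,Y)→(q0,Y,left)
state=q0 head=-1 tape=__[_]Y_YYXYY   (q0,_)→(q3,X,right)
state=q3 head=0 tape=__X[Y]_YYXYY   (q3,Y)→(q1,Y,right)
state=q1 head=1 tape=__XY[_]YYXYY   (q1,_)→(q0,X,left)
state=q0 head=0 tape=__X[Y]XYYXYY   (q0,Y)→(q0,Y,left)
state=q0 head=-1 tape=__[X]YXYYXYY   (q0,X)→(q4,X,right)
state=q4 head=0 tape=__X[Y]XYYXYY   (q4,Y)→(q0,_,left)
state=q0 head=-1 tape=__[X]_XYYXYY   (q0,X)→(q4,X,right)
state=q4 head=0 tape=__X[_]XYYXYY   (q4,_)→(q1,_,right)
state=q1 head=1 tape=__X_[X]YYXYY   (q1,X)→(q4,Y,left)
state=q4 head=0 tape=__X[_]YYYXYY   (q4,_)→(q1,_,right)
state=q1 head=1 tape=__X_[Y]YYXYY   (q1,Y)→(q1,X,left)
state=q1 head=0 tape=__X[_]XYYXYY   (q1,_)→(q0,X,left)
state=q0 head=-1 tape=__[X]XXYYXYY   (q0,X)→(q4,X,right)
state=q4 head=0 tape=__X[X]XYYXYY   (q4,X)→(q4,Y,left)
state=q4 head=-1 tape=__[X]YXYYXYY   (q4,X)→(q4,Y,left)
state=q4 head=-2 tape=_[_]YYXYYXYY   (q4,_)→(q1,_,right)
state=q1 head=-1 tape=__[Y]YXYYXYY   (q1,Y)→(q1,X,left)
state=q1 head=-2 tape=_[_]XYXYYXYY   (q1,_)→(q0,X,left)
state=q0 head=-3 tape=[_]XXYXYYXYY   (q0,_)→(q3,X,right)
state=q3 head=-2 tape=X[X]XYXYYXYY
Cell 2 holds Y when M halts.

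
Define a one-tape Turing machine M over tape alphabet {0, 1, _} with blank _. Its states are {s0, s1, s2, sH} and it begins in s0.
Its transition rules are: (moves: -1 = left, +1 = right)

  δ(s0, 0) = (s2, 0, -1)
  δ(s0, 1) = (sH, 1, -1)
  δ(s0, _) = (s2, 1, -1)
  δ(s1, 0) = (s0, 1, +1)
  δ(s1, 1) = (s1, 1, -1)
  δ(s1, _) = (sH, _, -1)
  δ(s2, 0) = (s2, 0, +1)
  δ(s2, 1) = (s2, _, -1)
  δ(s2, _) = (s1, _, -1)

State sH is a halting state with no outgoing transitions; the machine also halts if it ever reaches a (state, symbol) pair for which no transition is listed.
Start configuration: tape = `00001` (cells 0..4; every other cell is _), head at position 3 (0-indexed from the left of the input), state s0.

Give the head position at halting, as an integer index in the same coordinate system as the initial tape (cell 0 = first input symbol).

-3

state=s0 head=3 tape=___000[0]1   (s0,0)→(s2,0,-1)
state=s2 head=2 tape=___00[0]01   (s2,0)→(s2,0,+1)
state=s2 head=3 tape=___000[0]1   (s2,0)→(s2,0,+1)
state=s2 head=4 tape=___0000[1]   (s2,1)→(s2,_,-1)
state=s2 head=3 tape=___000[0]_   (s2,0)→(s2,0,+1)
state=s2 head=4 tape=___0000[_]   (s2,_)→(s1,_,-1)
state=s1 head=3 tape=___000[0]_   (s1,0)→(s0,1,+1)
state=s0 head=4 tape=___0001[_]   (s0,_)→(s2,1,-1)
state=s2 head=3 tape=___000[1]1   (s2,1)→(s2,_,-1)
state=s2 head=2 tape=___00[0]_1   (s2,0)→(s2,0,+1)
state=s2 head=3 tape=___000[_]1   (s2,_)→(s1,_,-1)
state=s1 head=2 tape=___00[0]_1   (s1,0)→(s0,1,+1)
state=s0 head=3 tape=___001[_]1   (s0,_)→(s2,1,-1)
state=s2 head=2 tape=___00[1]11   (s2,1)→(s2,_,-1)
state=s2 head=1 tape=___0[0]_11   (s2,0)→(s2,0,+1)
state=s2 head=2 tape=___00[_]11   (s2,_)→(s1,_,-1)
state=s1 head=1 tape=___0[0]_11   (s1,0)→(s0,1,+1)
state=s0 head=2 tape=___01[_]11   (s0,_)→(s2,1,-1)
state=s2 head=1 tape=___0[1]111   (s2,1)→(s2,_,-1)
state=s2 head=0 tape=___[0]_111   (s2,0)→(s2,0,+1)
state=s2 head=1 tape=___0[_]111   (s2,_)→(s1,_,-1)
state=s1 head=0 tape=___[0]_111   (s1,0)→(s0,1,+1)
state=s0 head=1 tape=___1[_]111   (s0,_)→(s2,1,-1)
state=s2 head=0 tape=___[1]1111   (s2,1)→(s2,_,-1)
state=s2 head=-1 tape=__[_]_1111   (s2,_)→(s1,_,-1)
state=s1 head=-2 tape=_[_]__1111   (s1,_)→(sH,_,-1)
state=sH head=-3 tape=[_]___1111
At halt the head is at cell -3.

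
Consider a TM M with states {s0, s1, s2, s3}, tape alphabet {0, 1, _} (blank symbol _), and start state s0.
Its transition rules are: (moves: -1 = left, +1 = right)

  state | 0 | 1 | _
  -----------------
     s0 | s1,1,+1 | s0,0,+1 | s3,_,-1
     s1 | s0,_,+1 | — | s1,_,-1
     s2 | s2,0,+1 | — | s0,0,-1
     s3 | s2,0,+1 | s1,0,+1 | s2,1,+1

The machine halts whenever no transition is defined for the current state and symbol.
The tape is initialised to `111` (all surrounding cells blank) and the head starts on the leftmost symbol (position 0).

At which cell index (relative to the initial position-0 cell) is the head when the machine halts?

4

s0 | [1]11___   read 1 → write 0, move +1, go to s0
s0 | 0[1]1___   read 1 → write 0, move +1, go to s0
s0 | 00[1]___   read 1 → write 0, move +1, go to s0
s0 | 000[_]__   read _ → write _, move -1, go to s3
s3 | 00[0]___   read 0 → write 0, move +1, go to s2
s2 | 000[_]__   read _ → write 0, move -1, go to s0
s0 | 00[0]0__   read 0 → write 1, move +1, go to s1
s1 | 001[0]__   read 0 → write _, move +1, go to s0
s0 | 001_[_]_   read _ → write _, move -1, go to s3
s3 | 001[_]__   read _ → write 1, move +1, go to s2
s2 | 0011[_]_   read _ → write 0, move -1, go to s0
s0 | 001[1]0_   read 1 → write 0, move +1, go to s0
s0 | 0010[0]_   read 0 → write 1, move +1, go to s1
s1 | 00101[_]   read _ → write _, move -1, go to s1
s1 | 0010[1]_
At halt the head is at cell 4.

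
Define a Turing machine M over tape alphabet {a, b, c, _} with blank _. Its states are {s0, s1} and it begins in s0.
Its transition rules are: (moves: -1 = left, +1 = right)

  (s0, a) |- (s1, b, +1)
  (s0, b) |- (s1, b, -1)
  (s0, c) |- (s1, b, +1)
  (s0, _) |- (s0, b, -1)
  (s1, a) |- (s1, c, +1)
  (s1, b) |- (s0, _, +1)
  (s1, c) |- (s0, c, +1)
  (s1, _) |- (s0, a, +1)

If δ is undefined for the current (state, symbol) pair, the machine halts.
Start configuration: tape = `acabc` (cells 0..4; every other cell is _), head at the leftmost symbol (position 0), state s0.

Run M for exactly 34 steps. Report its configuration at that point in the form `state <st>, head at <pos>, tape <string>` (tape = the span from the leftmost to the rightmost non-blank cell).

state s0, head at 8, tape bcb_ccbab

s0 | [a]cabc____   read a → write b, move +1, go to s1
s1 | b[c]abc____   read c → write c, move +1, go to s0
s0 | bc[a]bc____   read a → write b, move +1, go to s1
s1 | bcb[b]c____   read b → write _, move +1, go to s0
s0 | bcb_[c]____   read c → write b, move +1, go to s1
s1 | bcb_b[_]___   read _ → write a, move +1, go to s0
s0 | bcb_ba[_]__   read _ → write b, move -1, go to s0
s0 | bcb_b[a]b__   read a → write b, move +1, go to s1
s1 | bcb_bb[b]__   read b → write _, move +1, go to s0
s0 | bcb_bb_[_]_   read _ → write b, move -1, go to s0
s0 | bcb_bb[_]b_   read _ → write b, move -1, go to s0
s0 | bcb_b[b]bb_   read b → write b, move -1, go to s1
s1 | bcb_[b]bbb_   read b → write _, move +1, go to s0
s0 | bcb__[b]bb_   read b → write b, move -1, go to s1
s1 | bcb_[_]bbb_   read _ → write a, move +1, go to s0
s0 | bcb_a[b]bb_   read b → write b, move -1, go to s1
s1 | bcb_[a]bbb_   read a → write c, move +1, go to s1
s1 | bcb_c[b]bb_   read b → write _, move +1, go to s0
s0 | bcb_c_[b]b_   read b → write b, move -1, go to s1
s1 | bcb_c[_]bb_   read _ → write a, move +1, go to s0
s0 | bcb_ca[b]b_   read b → write b, move -1, go to s1
s1 | bcb_c[a]bb_   read a → write c, move +1, go to s1
s1 | bcb_cc[b]b_   read b → write _, move +1, go to s0
s0 | bcb_cc_[b]_   read b → write b, move -1, go to s1
s1 | bcb_cc[_]b_   read _ → write a, move +1, go to s0
s0 | bcb_cca[b]_   read b → write b, move -1, go to s1
s1 | bcb_cc[a]b_   read a → write c, move +1, go to s1
s1 | bcb_ccc[b]_   read b → write _, move +1, go to s0
s0 | bcb_ccc_[_]   read _ → write b, move -1, go to s0
s0 | bcb_ccc[_]b   read _ → write b, move -1, go to s0
s0 | bcb_cc[c]bb   read c → write b, move +1, go to s1
s1 | bcb_ccb[b]b   read b → write _, move +1, go to s0
s0 | bcb_ccb_[b]   read b → write b, move -1, go to s1
s1 | bcb_ccb[_]b   read _ → write a, move +1, go to s0
s0 | bcb_ccba[b]
After 34 steps: state s0, head at 8, tape bcb_ccbab.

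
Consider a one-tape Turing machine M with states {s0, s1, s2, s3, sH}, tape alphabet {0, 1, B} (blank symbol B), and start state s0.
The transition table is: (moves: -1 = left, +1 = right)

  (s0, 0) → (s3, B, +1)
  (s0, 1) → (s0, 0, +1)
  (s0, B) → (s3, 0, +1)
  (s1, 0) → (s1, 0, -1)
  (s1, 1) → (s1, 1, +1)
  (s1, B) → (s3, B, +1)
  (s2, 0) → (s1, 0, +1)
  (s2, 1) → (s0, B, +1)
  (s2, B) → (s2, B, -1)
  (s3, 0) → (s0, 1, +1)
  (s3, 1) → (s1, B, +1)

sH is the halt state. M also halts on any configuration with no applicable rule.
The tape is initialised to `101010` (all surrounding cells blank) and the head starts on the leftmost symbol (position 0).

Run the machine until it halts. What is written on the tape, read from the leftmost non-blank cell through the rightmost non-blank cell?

0BB10

state=s0 head=0 tape=[1]01010B   (s0,1)→(s0,0,+1)
state=s0 head=1 tape=0[0]1010B   (s0,0)→(s3,B,+1)
state=s3 head=2 tape=0B[1]010B   (s3,1)→(s1,B,+1)
state=s1 head=3 tape=0BB[0]10B   (s1,0)→(s1,0,-1)
state=s1 head=2 tape=0B[B]010B   (s1,B)→(s3,B,+1)
state=s3 head=3 tape=0BB[0]10B   (s3,0)→(s0,1,+1)
state=s0 head=4 tape=0BB1[1]0B   (s0,1)→(s0,0,+1)
state=s0 head=5 tape=0BB10[0]B   (s0,0)→(s3,B,+1)
state=s3 head=6 tape=0BB10B[B]
The non-blank tape span at halt is 0BB10.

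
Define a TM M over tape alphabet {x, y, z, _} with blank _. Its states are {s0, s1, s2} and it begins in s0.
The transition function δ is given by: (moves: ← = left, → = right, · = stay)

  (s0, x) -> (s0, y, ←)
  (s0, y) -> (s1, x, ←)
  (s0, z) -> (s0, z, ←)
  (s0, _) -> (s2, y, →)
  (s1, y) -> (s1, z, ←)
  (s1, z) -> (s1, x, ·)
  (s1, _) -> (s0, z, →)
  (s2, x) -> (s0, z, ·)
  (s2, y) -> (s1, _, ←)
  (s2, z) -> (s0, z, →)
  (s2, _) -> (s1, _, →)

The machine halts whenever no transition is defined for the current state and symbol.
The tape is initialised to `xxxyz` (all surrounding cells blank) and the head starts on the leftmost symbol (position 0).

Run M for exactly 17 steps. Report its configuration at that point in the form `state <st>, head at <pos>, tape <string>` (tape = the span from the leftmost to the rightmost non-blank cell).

state s0, head at -3, tape yzyzz_xxyz

s0 | _____[x]xxyz   read x → write y, move ←, go to s0
s0 | ____[_]yxxyz   read _ → write y, move →, go to s2
s2 | ____y[y]xxyz   read y → write _, move ←, go to s1
s1 | ____[y]_xxyz   read y → write z, move ←, go to s1
s1 | ___[_]z_xxyz   read _ → write z, move →, go to s0
s0 | ___z[z]_xxyz   read z → write z, move ←, go to s0
s0 | ___[z]z_xxyz   read z → write z, move ←, go to s0
s0 | __[_]zz_xxyz   read _ → write y, move →, go to s2
s2 | __y[z]z_xxyz   read z → write z, move →, go to s0
s0 | __yz[z]_xxyz   read z → write z, move ←, go to s0
s0 | __y[z]z_xxyz   read z → write z, move ←, go to s0
s0 | __[y]zz_xxyz   read y → write x, move ←, go to s1
s1 | _[_]xzz_xxyz   read _ → write z, move →, go to s0
s0 | _z[x]zz_xxyz   read x → write y, move ←, go to s0
s0 | _[z]yzz_xxyz   read z → write z, move ←, go to s0
s0 | [_]zyzz_xxyz   read _ → write y, move →, go to s2
s2 | y[z]yzz_xxyz   read z → write z, move →, go to s0
s0 | yz[y]zz_xxyz
After 17 steps: state s0, head at -3, tape yzyzz_xxyz.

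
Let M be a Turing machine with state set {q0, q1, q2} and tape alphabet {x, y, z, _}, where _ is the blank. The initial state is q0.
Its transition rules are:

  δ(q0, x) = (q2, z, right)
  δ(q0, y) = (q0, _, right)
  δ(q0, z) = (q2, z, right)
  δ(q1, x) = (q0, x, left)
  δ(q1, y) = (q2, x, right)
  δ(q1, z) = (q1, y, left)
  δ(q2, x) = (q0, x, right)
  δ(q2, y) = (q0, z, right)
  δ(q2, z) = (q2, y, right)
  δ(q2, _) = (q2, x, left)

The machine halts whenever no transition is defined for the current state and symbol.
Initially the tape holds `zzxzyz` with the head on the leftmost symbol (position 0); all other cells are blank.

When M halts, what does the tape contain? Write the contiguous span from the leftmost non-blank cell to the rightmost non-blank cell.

zyxzzyx

state=q0 head=0 tape=[z]zxzyz__   (q0,z)→(q2,z,right)
state=q2 head=1 tape=z[z]xzyz__   (q2,z)→(q2,y,right)
state=q2 head=2 tape=zy[x]zyz__   (q2,x)→(q0,x,right)
state=q0 head=3 tape=zyx[z]yz__   (q0,z)→(q2,z,right)
state=q2 head=4 tape=zyxz[y]z__   (q2,y)→(q0,z,right)
state=q0 head=5 tape=zyxzz[z]__   (q0,z)→(q2,z,right)
state=q2 head=6 tape=zyxzzz[_]_   (q2,_)→(q2,x,left)
state=q2 head=5 tape=zyxzz[z]x_   (q2,z)→(q2,y,right)
state=q2 head=6 tape=zyxzzy[x]_   (q2,x)→(q0,x,right)
state=q0 head=7 tape=zyxzzyx[_]
The non-blank tape span at halt is zyxzzyx.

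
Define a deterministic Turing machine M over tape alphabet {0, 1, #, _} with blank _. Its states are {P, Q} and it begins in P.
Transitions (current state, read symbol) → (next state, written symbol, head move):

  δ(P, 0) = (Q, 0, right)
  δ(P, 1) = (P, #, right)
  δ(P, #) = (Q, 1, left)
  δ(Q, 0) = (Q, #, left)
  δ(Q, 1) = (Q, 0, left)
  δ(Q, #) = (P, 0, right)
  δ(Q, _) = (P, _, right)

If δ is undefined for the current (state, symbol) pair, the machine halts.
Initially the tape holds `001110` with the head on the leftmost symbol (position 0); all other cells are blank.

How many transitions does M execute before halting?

P | _[0]01110__   read 0 → write 0, move right, go to Q
Q | _0[0]1110__   read 0 → write #, move left, go to Q
Q | _[0]#1110__   read 0 → write #, move left, go to Q
Q | [_]##1110__   read _ → write _, move right, go to P
P | _[#]#1110__   read # → write 1, move left, go to Q
Q | [_]1#1110__   read _ → write _, move right, go to P
P | _[1]#1110__   read 1 → write #, move right, go to P
P | _#[#]1110__   read # → write 1, move left, go to Q
Q | _[#]11110__   read # → write 0, move right, go to P
P | _0[1]1110__   read 1 → write #, move right, go to P
P | _0#[1]110__   read 1 → write #, move right, go to P
P | _0##[1]10__   read 1 → write #, move right, go to P
P | _0###[1]0__   read 1 → write #, move right, go to P
P | _0####[0]__   read 0 → write 0, move right, go to Q
Q | _0####0[_]_   read _ → write _, move right, go to P
P | _0####0_[_]
M halts after 15 transitions.

15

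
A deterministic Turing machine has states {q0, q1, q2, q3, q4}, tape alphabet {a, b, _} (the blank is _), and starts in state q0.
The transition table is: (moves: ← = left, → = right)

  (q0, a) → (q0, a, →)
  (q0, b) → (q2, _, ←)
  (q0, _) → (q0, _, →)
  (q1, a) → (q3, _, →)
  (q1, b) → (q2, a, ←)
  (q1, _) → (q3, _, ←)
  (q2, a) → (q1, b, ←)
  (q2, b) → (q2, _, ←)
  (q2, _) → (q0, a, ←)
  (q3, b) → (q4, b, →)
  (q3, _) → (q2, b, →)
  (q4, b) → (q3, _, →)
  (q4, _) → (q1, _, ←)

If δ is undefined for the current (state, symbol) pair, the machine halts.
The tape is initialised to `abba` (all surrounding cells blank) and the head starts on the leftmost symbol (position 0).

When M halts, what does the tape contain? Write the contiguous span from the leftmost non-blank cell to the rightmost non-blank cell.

a_b__ba

state=q0 head=0 tape=____[a]bba   (q0,a)→(q0,a,→)
state=q0 head=1 tape=____a[b]ba   (q0,b)→(q2,_,←)
state=q2 head=0 tape=____[a]_ba   (q2,a)→(q1,b,←)
state=q1 head=-1 tape=___[_]b_ba   (q1,_)→(q3,_,←)
state=q3 head=-2 tape=__[_]_b_ba   (q3,_)→(q2,b,→)
state=q2 head=-1 tape=__b[_]b_ba   (q2,_)→(q0,a,←)
state=q0 head=-2 tape=__[b]ab_ba   (q0,b)→(q2,_,←)
state=q2 head=-3 tape=_[_]_ab_ba   (q2,_)→(q0,a,←)
state=q0 head=-4 tape=[_]a_ab_ba   (q0,_)→(q0,_,→)
state=q0 head=-3 tape=_[a]_ab_ba   (q0,a)→(q0,a,→)
state=q0 head=-2 tape=_a[_]ab_ba   (q0,_)→(q0,_,→)
state=q0 head=-1 tape=_a_[a]b_ba   (q0,a)→(q0,a,→)
state=q0 head=0 tape=_a_a[b]_ba   (q0,b)→(q2,_,←)
state=q2 head=-1 tape=_a_[a]__ba   (q2,a)→(q1,b,←)
state=q1 head=-2 tape=_a[_]b__ba   (q1,_)→(q3,_,←)
state=q3 head=-3 tape=_[a]_b__ba
The non-blank tape span at halt is a_b__ba.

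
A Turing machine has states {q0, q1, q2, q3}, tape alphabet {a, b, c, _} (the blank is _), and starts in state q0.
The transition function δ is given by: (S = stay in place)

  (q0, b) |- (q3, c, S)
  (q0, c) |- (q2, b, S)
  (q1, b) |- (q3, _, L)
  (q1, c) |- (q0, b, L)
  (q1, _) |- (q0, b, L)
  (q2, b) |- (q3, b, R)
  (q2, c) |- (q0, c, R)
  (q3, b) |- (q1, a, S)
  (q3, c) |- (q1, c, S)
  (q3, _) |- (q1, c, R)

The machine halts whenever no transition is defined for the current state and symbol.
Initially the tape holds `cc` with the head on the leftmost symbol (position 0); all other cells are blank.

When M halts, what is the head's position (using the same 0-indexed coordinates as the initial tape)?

state=q0 head=0 tape=_[c]c   (q0,c)→(q2,b,S)
state=q2 head=0 tape=_[b]c   (q2,b)→(q3,b,R)
state=q3 head=1 tape=_b[c]   (q3,c)→(q1,c,S)
state=q1 head=1 tape=_b[c]   (q1,c)→(q0,b,L)
state=q0 head=0 tape=_[b]b   (q0,b)→(q3,c,S)
state=q3 head=0 tape=_[c]b   (q3,c)→(q1,c,S)
state=q1 head=0 tape=_[c]b   (q1,c)→(q0,b,L)
state=q0 head=-1 tape=[_]bb
At halt the head is at cell -1.

-1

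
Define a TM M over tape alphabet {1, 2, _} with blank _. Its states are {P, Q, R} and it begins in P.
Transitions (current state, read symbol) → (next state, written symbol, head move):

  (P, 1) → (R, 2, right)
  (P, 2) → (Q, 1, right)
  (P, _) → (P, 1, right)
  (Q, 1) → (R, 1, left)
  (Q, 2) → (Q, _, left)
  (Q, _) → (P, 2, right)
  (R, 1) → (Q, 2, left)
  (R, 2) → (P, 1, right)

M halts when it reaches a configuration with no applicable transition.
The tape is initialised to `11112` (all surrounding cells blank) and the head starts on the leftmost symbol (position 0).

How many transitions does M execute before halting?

18

P | _[1]1112   read 1 → write 2, move right, go to R
R | _2[1]112   read 1 → write 2, move left, go to Q
Q | _[2]2112   read 2 → write _, move left, go to Q
Q | [_]_2112   read _ → write 2, move right, go to P
P | 2[_]2112   read _ → write 1, move right, go to P
P | 21[2]112   read 2 → write 1, move right, go to Q
Q | 211[1]12   read 1 → write 1, move left, go to R
R | 21[1]112   read 1 → write 2, move left, go to Q
Q | 2[1]2112   read 1 → write 1, move left, go to R
R | [2]12112   read 2 → write 1, move right, go to P
P | 1[1]2112   read 1 → write 2, move right, go to R
R | 12[2]112   read 2 → write 1, move right, go to P
P | 121[1]12   read 1 → write 2, move right, go to R
R | 1212[1]2   read 1 → write 2, move left, go to Q
Q | 121[2]22   read 2 → write _, move left, go to Q
Q | 12[1]_22   read 1 → write 1, move left, go to R
R | 1[2]1_22   read 2 → write 1, move right, go to P
P | 11[1]_22   read 1 → write 2, move right, go to R
R | 112[_]22
M halts after 18 transitions.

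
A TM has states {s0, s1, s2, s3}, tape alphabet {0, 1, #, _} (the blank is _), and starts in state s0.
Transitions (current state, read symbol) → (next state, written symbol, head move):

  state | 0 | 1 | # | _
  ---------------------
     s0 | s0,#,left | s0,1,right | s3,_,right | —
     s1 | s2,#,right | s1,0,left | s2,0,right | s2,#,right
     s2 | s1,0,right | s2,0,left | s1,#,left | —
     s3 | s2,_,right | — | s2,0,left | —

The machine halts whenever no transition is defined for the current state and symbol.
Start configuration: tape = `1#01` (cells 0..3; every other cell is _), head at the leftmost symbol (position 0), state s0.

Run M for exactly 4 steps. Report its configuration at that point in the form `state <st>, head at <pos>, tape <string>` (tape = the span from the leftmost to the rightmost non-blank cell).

state=s0 head=0 tape=[1]#01   (s0,1)→(s0,1,right)
state=s0 head=1 tape=1[#]01   (s0,#)→(s3,_,right)
state=s3 head=2 tape=1_[0]1   (s3,0)→(s2,_,right)
state=s2 head=3 tape=1__[1]   (s2,1)→(s2,0,left)
state=s2 head=2 tape=1_[_]0
After 4 steps: state s2, head at 2, tape 1__0.

state s2, head at 2, tape 1__0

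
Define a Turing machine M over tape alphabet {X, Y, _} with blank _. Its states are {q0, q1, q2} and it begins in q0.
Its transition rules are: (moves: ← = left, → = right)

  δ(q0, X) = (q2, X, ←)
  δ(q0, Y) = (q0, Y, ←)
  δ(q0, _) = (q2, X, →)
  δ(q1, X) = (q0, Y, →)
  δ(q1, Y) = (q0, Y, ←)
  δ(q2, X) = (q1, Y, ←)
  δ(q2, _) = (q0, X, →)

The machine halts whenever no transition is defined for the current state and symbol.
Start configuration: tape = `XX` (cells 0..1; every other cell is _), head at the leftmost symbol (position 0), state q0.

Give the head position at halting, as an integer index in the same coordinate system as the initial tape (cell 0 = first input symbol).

q0 | __[X]X   read X → write X, move ←, go to q2
q2 | _[_]XX   read _ → write X, move →, go to q0
q0 | _X[X]X   read X → write X, move ←, go to q2
q2 | _[X]XX   read X → write Y, move ←, go to q1
q1 | [_]YXX
At halt the head is at cell -2.

-2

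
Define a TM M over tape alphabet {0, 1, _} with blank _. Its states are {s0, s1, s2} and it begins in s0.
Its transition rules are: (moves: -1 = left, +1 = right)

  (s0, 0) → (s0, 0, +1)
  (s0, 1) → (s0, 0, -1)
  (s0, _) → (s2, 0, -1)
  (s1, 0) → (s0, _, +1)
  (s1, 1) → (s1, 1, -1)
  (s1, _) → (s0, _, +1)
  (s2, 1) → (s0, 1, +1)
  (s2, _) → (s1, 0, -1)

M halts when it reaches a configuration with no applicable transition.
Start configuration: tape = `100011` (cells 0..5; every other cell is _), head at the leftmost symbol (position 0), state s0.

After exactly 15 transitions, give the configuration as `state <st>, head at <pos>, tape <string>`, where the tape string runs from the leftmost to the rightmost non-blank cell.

state=s0 head=0 tape=___[1]00011   (s0,1)→(s0,0,-1)
state=s0 head=-1 tape=__[_]000011   (s0,_)→(s2,0,-1)
state=s2 head=-2 tape=_[_]0000011   (s2,_)→(s1,0,-1)
state=s1 head=-3 tape=[_]00000011   (s1,_)→(s0,_,+1)
state=s0 head=-2 tape=_[0]0000011   (s0,0)→(s0,0,+1)
state=s0 head=-1 tape=_0[0]000011   (s0,0)→(s0,0,+1)
state=s0 head=0 tape=_00[0]00011   (s0,0)→(s0,0,+1)
state=s0 head=1 tape=_000[0]0011   (s0,0)→(s0,0,+1)
state=s0 head=2 tape=_0000[0]011   (s0,0)→(s0,0,+1)
state=s0 head=3 tape=_00000[0]11   (s0,0)→(s0,0,+1)
state=s0 head=4 tape=_000000[1]1   (s0,1)→(s0,0,-1)
state=s0 head=3 tape=_00000[0]01   (s0,0)→(s0,0,+1)
state=s0 head=4 tape=_000000[0]1   (s0,0)→(s0,0,+1)
state=s0 head=5 tape=_0000000[1]   (s0,1)→(s0,0,-1)
state=s0 head=4 tape=_000000[0]0   (s0,0)→(s0,0,+1)
state=s0 head=5 tape=_0000000[0]
After 15 steps: state s0, head at 5, tape 00000000.

state s0, head at 5, tape 00000000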